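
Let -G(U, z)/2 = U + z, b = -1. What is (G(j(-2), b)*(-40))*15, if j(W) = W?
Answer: -3600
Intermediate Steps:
G(U, z) = -2*U - 2*z (G(U, z) = -2*(U + z) = -2*U - 2*z)
(G(j(-2), b)*(-40))*15 = ((-2*(-2) - 2*(-1))*(-40))*15 = ((4 + 2)*(-40))*15 = (6*(-40))*15 = -240*15 = -3600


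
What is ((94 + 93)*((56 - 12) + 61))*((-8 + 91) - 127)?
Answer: -863940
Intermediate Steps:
((94 + 93)*((56 - 12) + 61))*((-8 + 91) - 127) = (187*(44 + 61))*(83 - 127) = (187*105)*(-44) = 19635*(-44) = -863940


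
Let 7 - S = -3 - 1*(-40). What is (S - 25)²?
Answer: 3025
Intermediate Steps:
S = -30 (S = 7 - (-3 - 1*(-40)) = 7 - (-3 + 40) = 7 - 1*37 = 7 - 37 = -30)
(S - 25)² = (-30 - 25)² = (-55)² = 3025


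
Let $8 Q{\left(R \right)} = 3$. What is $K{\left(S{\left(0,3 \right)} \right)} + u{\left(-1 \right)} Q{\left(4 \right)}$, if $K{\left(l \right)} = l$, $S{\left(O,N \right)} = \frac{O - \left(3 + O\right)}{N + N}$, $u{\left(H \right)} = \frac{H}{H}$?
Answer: $- \frac{1}{8} \approx -0.125$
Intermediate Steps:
$Q{\left(R \right)} = \frac{3}{8}$ ($Q{\left(R \right)} = \frac{1}{8} \cdot 3 = \frac{3}{8}$)
$u{\left(H \right)} = 1$
$S{\left(O,N \right)} = - \frac{3}{2 N}$
$K{\left(S{\left(0,3 \right)} \right)} + u{\left(-1 \right)} Q{\left(4 \right)} = - \frac{3}{2 \cdot 3} + 1 \cdot \frac{3}{8} = \left(- \frac{3}{2}\right) \frac{1}{3} + \frac{3}{8} = - \frac{1}{2} + \frac{3}{8} = - \frac{1}{8}$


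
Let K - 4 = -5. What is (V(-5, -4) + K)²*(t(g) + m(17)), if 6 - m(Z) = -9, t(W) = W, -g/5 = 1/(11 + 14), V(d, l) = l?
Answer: 370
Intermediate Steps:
K = -1 (K = 4 - 5 = -1)
g = -⅕ (g = -5/(11 + 14) = -5/25 = -5*1/25 = -⅕ ≈ -0.20000)
m(Z) = 15 (m(Z) = 6 - 1*(-9) = 6 + 9 = 15)
(V(-5, -4) + K)²*(t(g) + m(17)) = (-4 - 1)²*(-⅕ + 15) = (-5)²*(74/5) = 25*(74/5) = 370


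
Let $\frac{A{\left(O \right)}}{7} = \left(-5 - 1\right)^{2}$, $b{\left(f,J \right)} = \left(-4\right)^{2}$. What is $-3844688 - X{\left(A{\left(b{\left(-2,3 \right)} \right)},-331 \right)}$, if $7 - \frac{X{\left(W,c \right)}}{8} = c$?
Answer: $-3847392$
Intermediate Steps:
$b{\left(f,J \right)} = 16$
$A{\left(O \right)} = 252$ ($A{\left(O \right)} = 7 \left(-5 - 1\right)^{2} = 7 \left(-6\right)^{2} = 7 \cdot 36 = 252$)
$X{\left(W,c \right)} = 56 - 8 c$
$-3844688 - X{\left(A{\left(b{\left(-2,3 \right)} \right)},-331 \right)} = -3844688 - \left(56 - -2648\right) = -3844688 - \left(56 + 2648\right) = -3844688 - 2704 = -3847392$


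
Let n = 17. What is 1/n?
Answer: 1/17 ≈ 0.058824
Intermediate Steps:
1/n = 1/17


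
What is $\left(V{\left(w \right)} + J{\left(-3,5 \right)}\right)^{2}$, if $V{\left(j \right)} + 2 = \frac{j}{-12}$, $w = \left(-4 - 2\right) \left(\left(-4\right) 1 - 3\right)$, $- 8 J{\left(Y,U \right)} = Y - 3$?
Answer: $\frac{361}{16} \approx 22.563$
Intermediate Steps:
$J{\left(Y,U \right)} = \frac{3}{8} - \frac{Y}{8}$ ($J{\left(Y,U \right)} = - \frac{Y - 3}{8} = - \frac{-3 + Y}{8} = \frac{3}{8} - \frac{Y}{8}$)
$w = 42$ ($w = - 6 \left(-4 - 3\right) = \left(-6\right) \left(-7\right) = 42$)
$V{\left(j \right)} = -2 - \frac{j}{12}$ ($V{\left(j \right)} = -2 + \frac{j}{-12} = -2 + j \left(- \frac{1}{12}\right) = -2 - \frac{j}{12}$)
$\left(V{\left(w \right)} + J{\left(-3,5 \right)}\right)^{2} = \left(\left(-2 - \frac{7}{2}\right) + \left(\frac{3}{8} - - \frac{3}{8}\right)\right)^{2} = \left(\left(-2 - \frac{7}{2}\right) + \left(\frac{3}{8} + \frac{3}{8}\right)\right)^{2} = \left(- \frac{11}{2} + \frac{3}{4}\right)^{2} = \left(- \frac{19}{4}\right)^{2} = \frac{361}{16}$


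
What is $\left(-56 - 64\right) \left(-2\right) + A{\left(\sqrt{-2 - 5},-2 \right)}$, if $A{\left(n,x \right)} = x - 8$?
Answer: $230$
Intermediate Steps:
$A{\left(n,x \right)} = -8 + x$
$\left(-56 - 64\right) \left(-2\right) + A{\left(\sqrt{-2 - 5},-2 \right)} = \left(-56 - 64\right) \left(-2\right) - 10 = \left(-120\right) \left(-2\right) - 10 = 240 - 10 = 230$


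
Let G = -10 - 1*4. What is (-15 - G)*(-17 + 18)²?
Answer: -1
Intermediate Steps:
G = -14 (G = -10 - 4 = -14)
(-15 - G)*(-17 + 18)² = (-15 - 1*(-14))*(-17 + 18)² = (-15 + 14)*1² = -1*1 = -1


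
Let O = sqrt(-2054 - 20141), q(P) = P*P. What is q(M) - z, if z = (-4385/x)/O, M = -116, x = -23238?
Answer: 13456 + 877*I*sqrt(22195)/103153482 ≈ 13456.0 + 0.0012666*I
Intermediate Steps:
q(P) = P**2
O = I*sqrt(22195) (O = sqrt(-22195) = I*sqrt(22195) ≈ 148.98*I)
z = -877*I*sqrt(22195)/103153482 (z = (-4385/(-23238))/((I*sqrt(22195))) = (-4385*(-1/23238))*(-I*sqrt(22195)/22195) = 4385*(-I*sqrt(22195)/22195)/23238 = -877*I*sqrt(22195)/103153482 ≈ -0.0012666*I)
q(M) - z = (-116)**2 - (-877)*I*sqrt(22195)/103153482 = 13456 + 877*I*sqrt(22195)/103153482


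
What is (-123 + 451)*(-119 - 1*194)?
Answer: -102664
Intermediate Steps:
(-123 + 451)*(-119 - 1*194) = 328*(-119 - 194) = 328*(-313) = -102664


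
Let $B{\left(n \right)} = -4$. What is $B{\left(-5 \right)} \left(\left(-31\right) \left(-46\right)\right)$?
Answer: $-5704$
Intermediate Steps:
$B{\left(-5 \right)} \left(\left(-31\right) \left(-46\right)\right) = - 4 \left(\left(-31\right) \left(-46\right)\right) = \left(-4\right) 1426 = -5704$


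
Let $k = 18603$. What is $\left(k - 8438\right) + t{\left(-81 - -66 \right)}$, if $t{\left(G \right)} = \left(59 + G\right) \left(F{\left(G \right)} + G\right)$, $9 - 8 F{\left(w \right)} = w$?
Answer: $9637$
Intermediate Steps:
$F{\left(w \right)} = \frac{9}{8} - \frac{w}{8}$
$t{\left(G \right)} = \left(59 + G\right) \left(\frac{9}{8} + \frac{7 G}{8}\right)$ ($t{\left(G \right)} = \left(59 + G\right) \left(\left(\frac{9}{8} - \frac{G}{8}\right) + G\right) = \left(59 + G\right) \left(\frac{9}{8} + \frac{7 G}{8}\right)$)
$\left(k - 8438\right) + t{\left(-81 - -66 \right)} = \left(18603 - 8438\right) + \left(\frac{531}{8} + \frac{7 \left(-81 - -66\right)^{2}}{8} + \frac{211 \left(-81 - -66\right)}{4}\right) = 10165 + \left(\frac{531}{8} + \frac{7 \left(-81 + 66\right)^{2}}{8} + \frac{211 \left(-81 + 66\right)}{4}\right) = 10165 + \left(\frac{531}{8} + \frac{7 \left(-15\right)^{2}}{8} + \frac{211}{4} \left(-15\right)\right) = 10165 + \left(\frac{531}{8} + \frac{7}{8} \cdot 225 - \frac{3165}{4}\right) = 10165 + \left(\frac{531}{8} + \frac{1575}{8} - \frac{3165}{4}\right) = 10165 - 528 = 9637$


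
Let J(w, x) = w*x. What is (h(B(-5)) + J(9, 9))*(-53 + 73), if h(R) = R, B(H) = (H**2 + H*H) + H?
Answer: 2520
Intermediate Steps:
B(H) = H + 2*H**2 (B(H) = (H**2 + H**2) + H = 2*H**2 + H = H + 2*H**2)
(h(B(-5)) + J(9, 9))*(-53 + 73) = (-5*(1 + 2*(-5)) + 9*9)*(-53 + 73) = (-5*(1 - 10) + 81)*20 = (-5*(-9) + 81)*20 = (45 + 81)*20 = 126*20 = 2520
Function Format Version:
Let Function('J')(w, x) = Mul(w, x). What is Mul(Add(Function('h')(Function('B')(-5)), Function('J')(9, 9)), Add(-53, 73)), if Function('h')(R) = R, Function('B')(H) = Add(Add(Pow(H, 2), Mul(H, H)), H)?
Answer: 2520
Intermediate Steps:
Function('B')(H) = Add(H, Mul(2, Pow(H, 2))) (Function('B')(H) = Add(Add(Pow(H, 2), Pow(H, 2)), H) = Add(Mul(2, Pow(H, 2)), H) = Add(H, Mul(2, Pow(H, 2))))
Mul(Add(Function('h')(Function('B')(-5)), Function('J')(9, 9)), Add(-53, 73)) = Mul(Add(Mul(-5, Add(1, Mul(2, -5))), Mul(9, 9)), Add(-53, 73)) = Mul(Add(Mul(-5, Add(1, -10)), 81), 20) = Mul(Add(Mul(-5, -9), 81), 20) = Mul(Add(45, 81), 20) = Mul(126, 20) = 2520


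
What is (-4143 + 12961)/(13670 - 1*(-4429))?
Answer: 8818/18099 ≈ 0.48721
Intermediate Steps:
(-4143 + 12961)/(13670 - 1*(-4429)) = 8818/(13670 + 4429) = 8818/18099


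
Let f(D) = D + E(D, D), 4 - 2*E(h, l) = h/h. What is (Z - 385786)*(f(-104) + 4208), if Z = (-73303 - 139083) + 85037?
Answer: -4213351485/2 ≈ -2.1067e+9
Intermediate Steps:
E(h, l) = 3/2 (E(h, l) = 2 - h/(2*h) = 2 - ½*1 = 2 - ½ = 3/2)
f(D) = 3/2 + D (f(D) = D + 3/2 = 3/2 + D)
Z = -127349 (Z = -212386 + 85037 = -127349)
(Z - 385786)*(f(-104) + 4208) = (-127349 - 385786)*((3/2 - 104) + 4208) = -513135*(-205/2 + 4208) = -513135*8211/2 = -4213351485/2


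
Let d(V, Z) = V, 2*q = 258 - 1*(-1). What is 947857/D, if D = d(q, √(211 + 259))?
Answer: 1895714/259 ≈ 7319.4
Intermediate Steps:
q = 259/2 (q = (258 - 1*(-1))/2 = (258 + 1)/2 = (½)*259 = 259/2 ≈ 129.50)
D = 259/2 ≈ 129.50
947857/D = 947857/(259/2) = 947857*(2/259) = 1895714/259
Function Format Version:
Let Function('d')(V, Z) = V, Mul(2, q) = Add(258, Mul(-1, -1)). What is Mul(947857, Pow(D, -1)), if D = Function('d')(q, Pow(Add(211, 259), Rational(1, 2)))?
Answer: Rational(1895714, 259) ≈ 7319.4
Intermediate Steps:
q = Rational(259, 2) (q = Mul(Rational(1, 2), Add(258, Mul(-1, -1))) = Mul(Rational(1, 2), Add(258, 1)) = Mul(Rational(1, 2), 259) = Rational(259, 2) ≈ 129.50)
D = Rational(259, 2) ≈ 129.50
Mul(947857, Pow(D, -1)) = Mul(947857, Pow(Rational(259, 2), -1)) = Mul(947857, Rational(2, 259)) = Rational(1895714, 259)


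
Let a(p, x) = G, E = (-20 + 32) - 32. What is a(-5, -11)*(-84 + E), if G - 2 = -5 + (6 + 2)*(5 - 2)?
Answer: -2184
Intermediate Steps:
E = -20 (E = 12 - 32 = -20)
G = 21 (G = 2 + (-5 + (6 + 2)*(5 - 2)) = 2 + (-5 + 8*3) = 2 + (-5 + 24) = 2 + 19 = 21)
a(p, x) = 21
a(-5, -11)*(-84 + E) = 21*(-84 - 20) = 21*(-104) = -2184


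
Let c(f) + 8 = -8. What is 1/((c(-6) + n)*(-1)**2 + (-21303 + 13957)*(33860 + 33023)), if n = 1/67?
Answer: -67/32918609777 ≈ -2.0353e-9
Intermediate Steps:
c(f) = -16 (c(f) = -8 - 8 = -16)
n = 1/67 ≈ 0.014925
1/((c(-6) + n)*(-1)**2 + (-21303 + 13957)*(33860 + 33023)) = 1/((-16 + 1/67)*(-1)**2 + (-21303 + 13957)*(33860 + 33023)) = 1/(-1071/67*1 - 7346*66883) = 1/(-1071/67 - 491322518) = 1/(-32918609777/67) = -67/32918609777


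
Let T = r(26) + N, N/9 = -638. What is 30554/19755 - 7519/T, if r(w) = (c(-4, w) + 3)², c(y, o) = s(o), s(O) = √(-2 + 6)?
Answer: 323215063/112939335 ≈ 2.8618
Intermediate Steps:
s(O) = 2 (s(O) = √4 = 2)
c(y, o) = 2
r(w) = 25 (r(w) = (2 + 3)² = 5² = 25)
N = -5742 (N = 9*(-638) = -5742)
T = -5717 (T = 25 - 5742 = -5717)
30554/19755 - 7519/T = 30554/19755 - 7519/(-5717) = 30554*(1/19755) - 7519*(-1/5717) = 30554/19755 + 7519/5717 = 323215063/112939335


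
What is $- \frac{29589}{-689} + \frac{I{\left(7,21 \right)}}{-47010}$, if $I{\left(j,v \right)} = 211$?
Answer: $\frac{1390833511}{32389890} \approx 42.94$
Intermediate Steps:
$- \frac{29589}{-689} + \frac{I{\left(7,21 \right)}}{-47010} = - \frac{29589}{-689} + \frac{211}{-47010} = \left(-29589\right) \left(- \frac{1}{689}\right) + 211 \left(- \frac{1}{47010}\right) = \frac{29589}{689} - \frac{211}{47010} = \frac{1390833511}{32389890}$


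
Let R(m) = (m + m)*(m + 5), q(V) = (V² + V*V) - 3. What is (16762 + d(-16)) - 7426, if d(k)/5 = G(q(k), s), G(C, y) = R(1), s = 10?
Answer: 9396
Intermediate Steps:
q(V) = -3 + 2*V² (q(V) = (V² + V²) - 3 = 2*V² - 3 = -3 + 2*V²)
R(m) = 2*m*(5 + m) (R(m) = (2*m)*(5 + m) = 2*m*(5 + m))
G(C, y) = 12 (G(C, y) = 2*1*(5 + 1) = 2*1*6 = 12)
d(k) = 60 (d(k) = 5*12 = 60)
(16762 + d(-16)) - 7426 = (16762 + 60) - 7426 = 16822 - 7426 = 9396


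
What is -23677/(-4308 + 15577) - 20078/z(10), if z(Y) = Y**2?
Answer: -114313341/563450 ≈ -202.88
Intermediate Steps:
-23677/(-4308 + 15577) - 20078/z(10) = -23677/(-4308 + 15577) - 20078/(10**2) = -23677/11269 - 20078/100 = -23677*1/11269 - 20078*1/100 = -23677/11269 - 10039/50 = -114313341/563450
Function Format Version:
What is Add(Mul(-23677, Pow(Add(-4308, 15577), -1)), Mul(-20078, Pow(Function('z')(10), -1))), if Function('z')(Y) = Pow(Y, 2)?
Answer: Rational(-114313341, 563450) ≈ -202.88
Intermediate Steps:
Add(Mul(-23677, Pow(Add(-4308, 15577), -1)), Mul(-20078, Pow(Function('z')(10), -1))) = Add(Mul(-23677, Pow(Add(-4308, 15577), -1)), Mul(-20078, Pow(Pow(10, 2), -1))) = Add(Mul(-23677, Pow(11269, -1)), Mul(-20078, Pow(100, -1))) = Add(Mul(-23677, Rational(1, 11269)), Mul(-20078, Rational(1, 100))) = Add(Rational(-23677, 11269), Rational(-10039, 50)) = Rational(-114313341, 563450)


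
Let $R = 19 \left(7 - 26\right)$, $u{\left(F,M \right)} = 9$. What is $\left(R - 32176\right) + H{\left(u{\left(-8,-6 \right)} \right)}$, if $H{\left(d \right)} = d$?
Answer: $-32528$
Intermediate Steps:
$R = -361$ ($R = 19 \left(-19\right) = -361$)
$\left(R - 32176\right) + H{\left(u{\left(-8,-6 \right)} \right)} = \left(-361 - 32176\right) + 9 = -32537 + 9 = -32528$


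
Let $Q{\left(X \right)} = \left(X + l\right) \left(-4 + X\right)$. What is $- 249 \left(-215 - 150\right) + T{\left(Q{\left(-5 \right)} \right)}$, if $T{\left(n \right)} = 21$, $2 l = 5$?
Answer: $90906$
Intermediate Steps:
$l = \frac{5}{2}$ ($l = \frac{1}{2} \cdot 5 = \frac{5}{2} \approx 2.5$)
$Q{\left(X \right)} = \left(-4 + X\right) \left(\frac{5}{2} + X\right)$ ($Q{\left(X \right)} = \left(X + \frac{5}{2}\right) \left(-4 + X\right) = \left(\frac{5}{2} + X\right) \left(-4 + X\right) = \left(-4 + X\right) \left(\frac{5}{2} + X\right)$)
$- 249 \left(-215 - 150\right) + T{\left(Q{\left(-5 \right)} \right)} = - 249 \left(-215 - 150\right) + 21 = \left(-249\right) \left(-365\right) + 21 = 90885 + 21 = 90906$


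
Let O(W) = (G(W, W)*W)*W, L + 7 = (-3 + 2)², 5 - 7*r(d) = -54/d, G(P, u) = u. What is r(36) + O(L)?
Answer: -3011/14 ≈ -215.07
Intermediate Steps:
r(d) = 5/7 + 54/(7*d) (r(d) = 5/7 - (-54)/(7*d) = 5/7 + 54/(7*d))
L = -6 (L = -7 + (-3 + 2)² = -7 + (-1)² = -7 + 1 = -6)
O(W) = W³ (O(W) = (W*W)*W = W²*W = W³)
r(36) + O(L) = (⅐)*(54 + 5*36)/36 + (-6)³ = (⅐)*(1/36)*(54 + 180) - 216 = (⅐)*(1/36)*234 - 216 = 13/14 - 216 = -3011/14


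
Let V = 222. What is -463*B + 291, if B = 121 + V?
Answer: -158518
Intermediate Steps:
B = 343 (B = 121 + 222 = 343)
-463*B + 291 = -463*343 + 291 = -158809 + 291 = -158518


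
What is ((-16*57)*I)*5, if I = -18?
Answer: 82080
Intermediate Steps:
((-16*57)*I)*5 = (-16*57*(-18))*5 = -912*(-18)*5 = 16416*5 = 82080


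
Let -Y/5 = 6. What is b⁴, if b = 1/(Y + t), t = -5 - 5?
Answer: 1/2560000 ≈ 3.9062e-7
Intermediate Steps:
Y = -30 (Y = -5*6 = -30)
t = -10
b = -1/40 (b = 1/(-30 - 10) = 1/(-40) = -1/40 ≈ -0.025000)
b⁴ = (-1/40)⁴ = 1/2560000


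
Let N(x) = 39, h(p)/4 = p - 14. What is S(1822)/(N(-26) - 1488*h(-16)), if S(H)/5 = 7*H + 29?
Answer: 21305/59533 ≈ 0.35787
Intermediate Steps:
h(p) = -56 + 4*p (h(p) = 4*(p - 14) = 4*(-14 + p) = -56 + 4*p)
S(H) = 145 + 35*H (S(H) = 5*(7*H + 29) = 5*(29 + 7*H) = 145 + 35*H)
S(1822)/(N(-26) - 1488*h(-16)) = (145 + 35*1822)/(39 - 1488*(-56 + 4*(-16))) = (145 + 63770)/(39 - 1488*(-56 - 64)) = 63915/(39 - 1488*(-120)) = 63915/(39 + 178560) = 63915/178599 = 63915*(1/178599) = 21305/59533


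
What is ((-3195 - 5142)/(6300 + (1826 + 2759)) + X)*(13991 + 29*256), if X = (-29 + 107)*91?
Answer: 47268040317/311 ≈ 1.5199e+8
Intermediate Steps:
X = 7098 (X = 78*91 = 7098)
((-3195 - 5142)/(6300 + (1826 + 2759)) + X)*(13991 + 29*256) = ((-3195 - 5142)/(6300 + (1826 + 2759)) + 7098)*(13991 + 29*256) = (-8337/(6300 + 4585) + 7098)*(13991 + 7424) = (-8337/10885 + 7098)*21415 = (-8337*1/10885 + 7098)*21415 = (-1191/1555 + 7098)*21415 = (11036199/1555)*21415 = 47268040317/311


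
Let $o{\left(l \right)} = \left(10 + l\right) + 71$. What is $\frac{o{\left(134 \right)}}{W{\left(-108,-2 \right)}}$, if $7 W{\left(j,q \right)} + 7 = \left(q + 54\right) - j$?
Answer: $\frac{1505}{153} \approx 9.8366$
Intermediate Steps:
$o{\left(l \right)} = 81 + l$
$W{\left(j,q \right)} = \frac{47}{7} - \frac{j}{7} + \frac{q}{7}$ ($W{\left(j,q \right)} = -1 + \frac{\left(q + 54\right) - j}{7} = -1 + \frac{\left(54 + q\right) - j}{7} = -1 + \frac{54 + q - j}{7} = -1 + \left(\frac{54}{7} - \frac{j}{7} + \frac{q}{7}\right) = \frac{47}{7} - \frac{j}{7} + \frac{q}{7}$)
$\frac{o{\left(134 \right)}}{W{\left(-108,-2 \right)}} = \frac{81 + 134}{\frac{47}{7} - - \frac{108}{7} + \frac{1}{7} \left(-2\right)} = \frac{215}{\frac{47}{7} + \frac{108}{7} - \frac{2}{7}} = \frac{215}{\frac{153}{7}} = 215 \cdot \frac{7}{153} = \frac{1505}{153}$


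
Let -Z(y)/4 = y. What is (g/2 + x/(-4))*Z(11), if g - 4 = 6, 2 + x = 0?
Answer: -242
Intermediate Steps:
x = -2 (x = -2 + 0 = -2)
g = 10 (g = 4 + 6 = 10)
Z(y) = -4*y
(g/2 + x/(-4))*Z(11) = (10/2 - 2/(-4))*(-4*11) = (10*(½) - 2*(-¼))*(-44) = (5 + ½)*(-44) = (11/2)*(-44) = -242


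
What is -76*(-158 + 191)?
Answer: -2508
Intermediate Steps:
-76*(-158 + 191) = -76*33 = -2508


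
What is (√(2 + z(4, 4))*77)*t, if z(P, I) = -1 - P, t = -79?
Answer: -6083*I*√3 ≈ -10536.0*I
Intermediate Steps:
(√(2 + z(4, 4))*77)*t = (√(2 + (-1 - 1*4))*77)*(-79) = (√(2 + (-1 - 4))*77)*(-79) = (√(2 - 5)*77)*(-79) = (√(-3)*77)*(-79) = ((I*√3)*77)*(-79) = (77*I*√3)*(-79) = -6083*I*√3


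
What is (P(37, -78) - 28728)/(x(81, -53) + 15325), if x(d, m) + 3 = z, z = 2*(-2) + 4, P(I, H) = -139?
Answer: -28867/15322 ≈ -1.8840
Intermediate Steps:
z = 0 (z = -4 + 4 = 0)
x(d, m) = -3 (x(d, m) = -3 + 0 = -3)
(P(37, -78) - 28728)/(x(81, -53) + 15325) = (-139 - 28728)/(-3 + 15325) = -28867/15322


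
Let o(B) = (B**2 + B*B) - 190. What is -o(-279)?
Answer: -155492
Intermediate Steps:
o(B) = -190 + 2*B**2 (o(B) = (B**2 + B**2) - 190 = 2*B**2 - 190 = -190 + 2*B**2)
-o(-279) = -(-190 + 2*(-279)**2) = -(-190 + 2*77841) = -(-190 + 155682) = -1*155492 = -155492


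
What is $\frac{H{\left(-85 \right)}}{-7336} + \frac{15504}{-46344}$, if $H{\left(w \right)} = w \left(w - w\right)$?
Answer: $- \frac{646}{1931} \approx -0.33454$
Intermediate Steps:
$H{\left(w \right)} = 0$ ($H{\left(w \right)} = w 0 = 0$)
$\frac{H{\left(-85 \right)}}{-7336} + \frac{15504}{-46344} = \frac{0}{-7336} + \frac{15504}{-46344} = 0 \left(- \frac{1}{7336}\right) + 15504 \left(- \frac{1}{46344}\right) = 0 - \frac{646}{1931} = - \frac{646}{1931}$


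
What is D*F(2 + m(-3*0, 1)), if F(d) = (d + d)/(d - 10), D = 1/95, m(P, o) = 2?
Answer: -4/285 ≈ -0.014035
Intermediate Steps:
D = 1/95 ≈ 0.010526
F(d) = 2*d/(-10 + d) (F(d) = (2*d)/(-10 + d) = 2*d/(-10 + d))
D*F(2 + m(-3*0, 1)) = (2*(2 + 2)/(-10 + (2 + 2)))/95 = (2*4/(-10 + 4))/95 = (2*4/(-6))/95 = (2*4*(-1/6))/95 = (1/95)*(-4/3) = -4/285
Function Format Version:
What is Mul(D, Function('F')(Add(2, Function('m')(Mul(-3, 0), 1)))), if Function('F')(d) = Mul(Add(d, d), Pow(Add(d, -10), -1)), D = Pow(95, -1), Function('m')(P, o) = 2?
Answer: Rational(-4, 285) ≈ -0.014035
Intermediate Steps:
D = Rational(1, 95) ≈ 0.010526
Function('F')(d) = Mul(2, d, Pow(Add(-10, d), -1)) (Function('F')(d) = Mul(Mul(2, d), Pow(Add(-10, d), -1)) = Mul(2, d, Pow(Add(-10, d), -1)))
Mul(D, Function('F')(Add(2, Function('m')(Mul(-3, 0), 1)))) = Mul(Rational(1, 95), Mul(2, Add(2, 2), Pow(Add(-10, Add(2, 2)), -1))) = Mul(Rational(1, 95), Mul(2, 4, Pow(Add(-10, 4), -1))) = Mul(Rational(1, 95), Mul(2, 4, Pow(-6, -1))) = Mul(Rational(1, 95), Mul(2, 4, Rational(-1, 6))) = Mul(Rational(1, 95), Rational(-4, 3)) = Rational(-4, 285)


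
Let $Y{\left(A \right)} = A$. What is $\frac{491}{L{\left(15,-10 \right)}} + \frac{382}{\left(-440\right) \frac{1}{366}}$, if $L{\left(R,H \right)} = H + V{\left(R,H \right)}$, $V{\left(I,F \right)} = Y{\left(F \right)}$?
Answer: $- \frac{75307}{220} \approx -342.3$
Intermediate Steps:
$V{\left(I,F \right)} = F$
$L{\left(R,H \right)} = 2 H$ ($L{\left(R,H \right)} = H + H = 2 H$)
$\frac{491}{L{\left(15,-10 \right)}} + \frac{382}{\left(-440\right) \frac{1}{366}} = \frac{491}{2 \left(-10\right)} + \frac{382}{\left(-440\right) \frac{1}{366}} = \frac{491}{-20} + \frac{382}{\left(-440\right) \frac{1}{366}} = 491 \left(- \frac{1}{20}\right) + \frac{382}{- \frac{220}{183}} = - \frac{491}{20} + 382 \left(- \frac{183}{220}\right) = - \frac{491}{20} - \frac{34953}{110} = - \frac{75307}{220}$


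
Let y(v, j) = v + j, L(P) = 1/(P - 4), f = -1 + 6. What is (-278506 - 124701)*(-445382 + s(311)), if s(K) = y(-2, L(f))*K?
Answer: 179706537451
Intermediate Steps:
f = 5
L(P) = 1/(-4 + P)
y(v, j) = j + v
s(K) = -K (s(K) = (1/(-4 + 5) - 2)*K = (1/1 - 2)*K = (1 - 2)*K = -K)
(-278506 - 124701)*(-445382 + s(311)) = (-278506 - 124701)*(-445382 - 1*311) = -403207*(-445382 - 311) = -403207*(-445693) = 179706537451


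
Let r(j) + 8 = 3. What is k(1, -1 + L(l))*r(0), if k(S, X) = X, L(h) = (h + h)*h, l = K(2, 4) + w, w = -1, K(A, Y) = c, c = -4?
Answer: -245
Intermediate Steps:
K(A, Y) = -4
r(j) = -5 (r(j) = -8 + 3 = -5)
l = -5 (l = -4 - 1 = -5)
L(h) = 2*h**2 (L(h) = (2*h)*h = 2*h**2)
k(1, -1 + L(l))*r(0) = (-1 + 2*(-5)**2)*(-5) = (-1 + 2*25)*(-5) = (-1 + 50)*(-5) = 49*(-5) = -245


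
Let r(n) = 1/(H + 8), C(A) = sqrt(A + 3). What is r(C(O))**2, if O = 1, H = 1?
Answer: 1/81 ≈ 0.012346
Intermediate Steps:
C(A) = sqrt(3 + A)
r(n) = 1/9 (r(n) = 1/(1 + 8) = 1/9)
r(C(O))**2 = (1/9)**2 = 1/81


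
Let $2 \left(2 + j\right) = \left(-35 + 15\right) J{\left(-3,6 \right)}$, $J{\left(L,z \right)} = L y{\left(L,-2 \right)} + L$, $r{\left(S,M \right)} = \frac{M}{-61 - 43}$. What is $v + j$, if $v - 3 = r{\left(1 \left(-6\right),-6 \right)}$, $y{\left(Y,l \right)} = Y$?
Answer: $- \frac{3065}{52} \approx -58.942$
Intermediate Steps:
$r{\left(S,M \right)} = - \frac{M}{104}$ ($r{\left(S,M \right)} = \frac{M}{-104} = - \frac{M}{104}$)
$v = \frac{159}{52}$ ($v = 3 - - \frac{3}{52} = 3 + \frac{3}{52} = \frac{159}{52} \approx 3.0577$)
$J{\left(L,z \right)} = L + L^{2}$ ($J{\left(L,z \right)} = L L + L = L^{2} + L = L + L^{2}$)
$j = -62$ ($j = -2 + \frac{\left(-35 + 15\right) \left(- 3 \left(1 - 3\right)\right)}{2} = -2 + \frac{\left(-20\right) \left(\left(-3\right) \left(-2\right)\right)}{2} = -2 + \frac{\left(-20\right) 6}{2} = -2 + \frac{1}{2} \left(-120\right) = -2 - 60 = -62$)
$v + j = \frac{159}{52} - 62 = - \frac{3065}{52}$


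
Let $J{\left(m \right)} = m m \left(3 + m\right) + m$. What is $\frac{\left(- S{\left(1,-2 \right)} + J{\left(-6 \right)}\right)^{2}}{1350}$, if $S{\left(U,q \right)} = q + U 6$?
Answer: $\frac{6962}{675} \approx 10.314$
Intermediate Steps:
$S{\left(U,q \right)} = q + 6 U$
$J{\left(m \right)} = m + m^{2} \left(3 + m\right)$ ($J{\left(m \right)} = m^{2} \left(3 + m\right) + m = m + m^{2} \left(3 + m\right)$)
$\frac{\left(- S{\left(1,-2 \right)} + J{\left(-6 \right)}\right)^{2}}{1350} = \frac{\left(- (-2 + 6 \cdot 1) - 6 \left(1 + \left(-6\right)^{2} + 3 \left(-6\right)\right)\right)^{2}}{1350} = \left(- (-2 + 6) - 6 \left(1 + 36 - 18\right)\right)^{2} \cdot \frac{1}{1350} = \left(\left(-1\right) 4 - 114\right)^{2} \cdot \frac{1}{1350} = \left(-4 - 114\right)^{2} \cdot \frac{1}{1350} = \left(-118\right)^{2} \cdot \frac{1}{1350} = 13924 \cdot \frac{1}{1350} = \frac{6962}{675}$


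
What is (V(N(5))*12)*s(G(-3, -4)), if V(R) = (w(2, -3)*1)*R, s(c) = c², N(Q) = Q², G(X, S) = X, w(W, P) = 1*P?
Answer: -8100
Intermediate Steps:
w(W, P) = P
V(R) = -3*R (V(R) = (-3*1)*R = -3*R)
(V(N(5))*12)*s(G(-3, -4)) = (-3*5²*12)*(-3)² = (-3*25*12)*9 = -75*12*9 = -900*9 = -8100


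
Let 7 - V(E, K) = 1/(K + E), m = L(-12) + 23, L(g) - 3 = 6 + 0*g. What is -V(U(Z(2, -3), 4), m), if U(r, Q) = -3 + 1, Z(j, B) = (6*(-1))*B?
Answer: -209/30 ≈ -6.9667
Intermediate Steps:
Z(j, B) = -6*B
L(g) = 9 (L(g) = 3 + (6 + 0*g) = 3 + (6 + 0) = 3 + 6 = 9)
U(r, Q) = -2
m = 32 (m = 9 + 23 = 32)
V(E, K) = 7 - 1/(E + K) (V(E, K) = 7 - 1/(K + E) = 7 - 1/(E + K))
-V(U(Z(2, -3), 4), m) = -(-1 + 7*(-2) + 7*32)/(-2 + 32) = -(-1 - 14 + 224)/30 = -209/30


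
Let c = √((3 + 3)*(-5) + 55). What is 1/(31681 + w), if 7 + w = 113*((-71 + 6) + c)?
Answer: 1/24894 ≈ 4.0170e-5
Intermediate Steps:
c = 5 (c = √(6*(-5) + 55) = √(-30 + 55) = √25 = 5)
w = -6787 (w = -7 + 113*((-71 + 6) + 5) = -7 + 113*(-65 + 5) = -7 + 113*(-60) = -7 - 6780 = -6787)
1/(31681 + w) = 1/(31681 - 6787) = 1/24894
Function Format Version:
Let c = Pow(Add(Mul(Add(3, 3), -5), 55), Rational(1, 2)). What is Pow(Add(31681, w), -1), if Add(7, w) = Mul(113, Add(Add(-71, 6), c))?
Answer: Rational(1, 24894) ≈ 4.0170e-5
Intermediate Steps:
c = 5 (c = Pow(Add(Mul(6, -5), 55), Rational(1, 2)) = Pow(Add(-30, 55), Rational(1, 2)) = Pow(25, Rational(1, 2)) = 5)
w = -6787 (w = Add(-7, Mul(113, Add(Add(-71, 6), 5))) = Add(-7, Mul(113, Add(-65, 5))) = Add(-7, Mul(113, -60)) = Add(-7, -6780) = -6787)
Pow(Add(31681, w), -1) = Pow(Add(31681, -6787), -1) = Pow(24894, -1) = Rational(1, 24894)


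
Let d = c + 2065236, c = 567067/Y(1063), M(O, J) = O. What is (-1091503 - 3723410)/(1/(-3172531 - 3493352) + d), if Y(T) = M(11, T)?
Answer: -353052113844969/155212839252418 ≈ -2.2746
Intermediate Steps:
Y(T) = 11
c = 567067/11 ≈ 51552.
d = 23284663/11 (d = 567067/11 + 2065236 = 23284663/11 ≈ 2.1168e+6)
(-1091503 - 3723410)/(1/(-3172531 - 3493352) + d) = (-1091503 - 3723410)/(1/(-3172531 - 3493352) + 23284663/11) = -4814913/(1/(-6665883) + 23284663/11) = -4814913/(-1/6665883 + 23284663/11) = -4814913/155212839252418/73324713 = -4814913*73324713/155212839252418 = -353052113844969/155212839252418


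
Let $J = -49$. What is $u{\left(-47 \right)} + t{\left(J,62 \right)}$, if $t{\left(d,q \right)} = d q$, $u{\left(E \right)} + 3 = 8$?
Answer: $-3033$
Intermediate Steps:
$u{\left(E \right)} = 5$ ($u{\left(E \right)} = -3 + 8 = 5$)
$u{\left(-47 \right)} + t{\left(J,62 \right)} = 5 - 3038 = -3033$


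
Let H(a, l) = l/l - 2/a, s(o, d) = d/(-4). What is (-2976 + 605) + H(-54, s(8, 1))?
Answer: -63989/27 ≈ -2370.0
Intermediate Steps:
s(o, d) = -d/4 (s(o, d) = d*(-1/4) = -d/4)
H(a, l) = 1 - 2/a
(-2976 + 605) + H(-54, s(8, 1)) = (-2976 + 605) + (-2 - 54)/(-54) = -2371 - 1/54*(-56) = -2371 + 28/27 = -63989/27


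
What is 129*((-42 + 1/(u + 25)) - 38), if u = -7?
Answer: -61877/6 ≈ -10313.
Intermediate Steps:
129*((-42 + 1/(u + 25)) - 38) = 129*((-42 + 1/(-7 + 25)) - 38) = 129*((-42 + 1/18) - 38) = 129*(-755/18 - 38) = 129*(-1439/18) = -61877/6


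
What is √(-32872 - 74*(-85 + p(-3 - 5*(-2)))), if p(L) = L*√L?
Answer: √(-26582 - 518*√7) ≈ 167.19*I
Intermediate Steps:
p(L) = L^(3/2)
√(-32872 - 74*(-85 + p(-3 - 5*(-2)))) = √(-32872 - 74*(-85 + (-3 - 5*(-2))^(3/2))) = √(-32872 - 74*(-85 + (-3 + 10)^(3/2))) = √(-32872 - 74*(-85 + 7^(3/2))) = √(-32872 - 74*(-85 + 7*√7)) = √(-32872 + (6290 - 518*√7)) = √(-26582 - 518*√7)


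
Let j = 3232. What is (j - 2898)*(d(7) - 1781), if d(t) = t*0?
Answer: -594854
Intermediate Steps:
d(t) = 0
(j - 2898)*(d(7) - 1781) = (3232 - 2898)*(0 - 1781) = 334*(-1781) = -594854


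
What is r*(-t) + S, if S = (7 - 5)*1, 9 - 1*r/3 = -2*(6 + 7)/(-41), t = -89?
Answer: 91663/41 ≈ 2235.7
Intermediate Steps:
r = 1029/41 (r = 27 - 3*(-2*(6 + 7))/(-41) = 27 - 3*(-2*13)*(-1)/41 = 27 - (-78)*(-1)/41 = 27 - 3*26/41 = 27 - 78/41 = 1029/41 ≈ 25.098)
S = 2 (S = 2*1 = 2)
r*(-t) + S = 1029*(-1*(-89))/41 + 2 = (1029/41)*89 + 2 = 91581/41 + 2 = 91663/41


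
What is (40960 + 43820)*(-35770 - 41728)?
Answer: -6570280440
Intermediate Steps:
(40960 + 43820)*(-35770 - 41728) = 84780*(-77498) = -6570280440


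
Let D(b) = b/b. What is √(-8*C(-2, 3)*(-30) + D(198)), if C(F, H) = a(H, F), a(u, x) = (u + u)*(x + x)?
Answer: I*√5759 ≈ 75.888*I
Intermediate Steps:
D(b) = 1
a(u, x) = 4*u*x (a(u, x) = (2*u)*(2*x) = 4*u*x)
C(F, H) = 4*F*H (C(F, H) = 4*H*F = 4*F*H)
√(-8*C(-2, 3)*(-30) + D(198)) = √(-32*(-2)*3*(-30) + 1) = √(-8*(-24)*(-30) + 1) = √(192*(-30) + 1) = √(-5760 + 1) = √(-5759) = I*√5759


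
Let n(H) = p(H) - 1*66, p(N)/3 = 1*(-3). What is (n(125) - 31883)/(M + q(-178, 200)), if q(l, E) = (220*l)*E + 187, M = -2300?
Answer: 31958/7834113 ≈ 0.0040793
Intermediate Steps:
p(N) = -9 (p(N) = 3*(1*(-3)) = 3*(-3) = -9)
q(l, E) = 187 + 220*E*l (q(l, E) = 220*E*l + 187 = 187 + 220*E*l)
n(H) = -75 (n(H) = -9 - 1*66 = -9 - 66 = -75)
(n(125) - 31883)/(M + q(-178, 200)) = (-75 - 31883)/(-2300 + (187 + 220*200*(-178))) = -31958/(-2300 + (187 - 7832000)) = -31958/(-2300 - 7831813) = -31958/(-7834113) = -31958*(-1/7834113) = 31958/7834113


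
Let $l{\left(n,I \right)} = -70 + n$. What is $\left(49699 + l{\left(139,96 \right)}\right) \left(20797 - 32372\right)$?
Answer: $-576064600$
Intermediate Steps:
$\left(49699 + l{\left(139,96 \right)}\right) \left(20797 - 32372\right) = \left(49699 + \left(-70 + 139\right)\right) \left(20797 - 32372\right) = \left(49699 + 69\right) \left(-11575\right) = 49768 \left(-11575\right) = -576064600$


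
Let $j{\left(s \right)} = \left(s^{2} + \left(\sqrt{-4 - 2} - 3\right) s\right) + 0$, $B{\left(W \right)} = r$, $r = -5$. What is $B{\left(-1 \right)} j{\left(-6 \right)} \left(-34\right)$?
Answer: $9180 - 1020 i \sqrt{6} \approx 9180.0 - 2498.5 i$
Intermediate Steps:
$B{\left(W \right)} = -5$
$j{\left(s \right)} = s^{2} + s \left(-3 + i \sqrt{6}\right)$ ($j{\left(s \right)} = \left(s^{2} + \left(\sqrt{-6} - 3\right) s\right) + 0 = \left(s^{2} + \left(i \sqrt{6} - 3\right) s\right) + 0 = \left(s^{2} + \left(-3 + i \sqrt{6}\right) s\right) + 0 = \left(s^{2} + s \left(-3 + i \sqrt{6}\right)\right) + 0 = s^{2} + s \left(-3 + i \sqrt{6}\right)$)
$B{\left(-1 \right)} j{\left(-6 \right)} \left(-34\right) = - 5 \left(- 6 \left(-3 - 6 + i \sqrt{6}\right)\right) \left(-34\right) = - 5 \left(- 6 \left(-9 + i \sqrt{6}\right)\right) \left(-34\right) = - 5 \left(54 - 6 i \sqrt{6}\right) \left(-34\right) = \left(-270 + 30 i \sqrt{6}\right) \left(-34\right) = 9180 - 1020 i \sqrt{6}$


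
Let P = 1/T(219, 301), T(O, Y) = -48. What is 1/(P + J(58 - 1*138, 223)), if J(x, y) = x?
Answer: -48/3841 ≈ -0.012497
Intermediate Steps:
P = -1/48 (P = 1/(-48) = -1/48 ≈ -0.020833)
1/(P + J(58 - 1*138, 223)) = 1/(-1/48 + (58 - 1*138)) = 1/(-1/48 + (58 - 138)) = 1/(-1/48 - 80) = 1/(-3841/48) = -48/3841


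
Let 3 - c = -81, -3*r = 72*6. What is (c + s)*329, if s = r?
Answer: -19740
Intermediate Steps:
r = -144 (r = -24*6 = -⅓*432 = -144)
c = 84 (c = 3 - 1*(-81) = 3 + 81 = 84)
s = -144
(c + s)*329 = (84 - 144)*329 = -60*329 = -19740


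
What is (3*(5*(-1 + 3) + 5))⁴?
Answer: 4100625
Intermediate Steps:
(3*(5*(-1 + 3) + 5))⁴ = (3*(5*2 + 5))⁴ = (3*(10 + 5))⁴ = (3*15)⁴ = 45⁴ = 4100625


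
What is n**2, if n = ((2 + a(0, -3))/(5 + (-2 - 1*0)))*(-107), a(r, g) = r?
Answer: 45796/9 ≈ 5088.4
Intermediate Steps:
n = -214/3 (n = ((2 + 0)/(5 + (-2 - 1*0)))*(-107) = (2/(5 + (-2 + 0)))*(-107) = (2/(5 - 2))*(-107) = (2/3)*(-107) = -214/3 ≈ -71.333)
n**2 = (-214/3)**2 = 45796/9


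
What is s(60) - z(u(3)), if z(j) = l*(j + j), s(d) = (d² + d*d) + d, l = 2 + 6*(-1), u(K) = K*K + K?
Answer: 7356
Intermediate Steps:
u(K) = K + K² (u(K) = K² + K = K + K²)
l = -4 (l = 2 - 6 = -4)
s(d) = d + 2*d² (s(d) = (d² + d²) + d = 2*d² + d = d + 2*d²)
z(j) = -8*j (z(j) = -4*(j + j) = -8*j)
s(60) - z(u(3)) = 60*(1 + 2*60) - (-8)*3*(1 + 3) = 60*(1 + 120) - (-8)*3*4 = 60*121 - (-8)*12 = 7260 - 1*(-96) = 7260 + 96 = 7356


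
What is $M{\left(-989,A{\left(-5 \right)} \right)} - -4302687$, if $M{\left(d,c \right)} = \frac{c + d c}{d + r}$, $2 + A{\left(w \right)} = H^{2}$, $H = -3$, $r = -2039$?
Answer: $\frac{3257135788}{757} \approx 4.3027 \cdot 10^{6}$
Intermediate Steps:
$A{\left(w \right)} = 7$ ($A{\left(w \right)} = -2 + \left(-3\right)^{2} = -2 + 9 = 7$)
$M{\left(d,c \right)} = \frac{c + c d}{-2039 + d}$ ($M{\left(d,c \right)} = \frac{c + d c}{d - 2039} = \frac{c + c d}{-2039 + d}$)
$M{\left(-989,A{\left(-5 \right)} \right)} - -4302687 = \frac{7 \left(1 - 989\right)}{-2039 - 989} - -4302687 = 7 \frac{1}{-3028} \left(-988\right) + 4302687 = 7 \left(- \frac{1}{3028}\right) \left(-988\right) + 4302687 = \frac{1729}{757} + 4302687 = \frac{3257135788}{757}$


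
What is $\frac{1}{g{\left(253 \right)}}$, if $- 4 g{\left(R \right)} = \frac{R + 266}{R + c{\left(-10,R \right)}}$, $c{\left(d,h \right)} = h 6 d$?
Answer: $\frac{59708}{519} \approx 115.04$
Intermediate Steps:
$c{\left(d,h \right)} = 6 d h$ ($c{\left(d,h \right)} = 6 h d = 6 d h$)
$g{\left(R \right)} = \frac{266 + R}{236 R}$ ($g{\left(R \right)} = - \frac{\left(R + 266\right) \frac{1}{R + 6 \left(-10\right) R}}{4} = - \frac{\left(266 + R\right) \frac{1}{R - 60 R}}{4} = - \frac{\left(266 + R\right) \frac{1}{\left(-59\right) R}}{4} = - \frac{\left(266 + R\right) \left(- \frac{1}{59 R}\right)}{4} = - \frac{\left(- \frac{1}{59}\right) \frac{1}{R} \left(266 + R\right)}{4} = \frac{266 + R}{236 R}$)
$\frac{1}{g{\left(253 \right)}} = \frac{1}{\frac{1}{236} \cdot \frac{1}{253} \left(266 + 253\right)} = \frac{1}{\frac{1}{236} \cdot \frac{1}{253} \cdot 519} = \frac{1}{\frac{519}{59708}} = \frac{59708}{519}$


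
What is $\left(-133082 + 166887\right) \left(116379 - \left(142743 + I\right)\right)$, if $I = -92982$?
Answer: $2252021490$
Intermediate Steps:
$\left(-133082 + 166887\right) \left(116379 - \left(142743 + I\right)\right) = \left(-133082 + 166887\right) \left(116379 - 49761\right) = 33805 \left(116379 + \left(-142743 + 92982\right)\right) = 33805 \left(116379 - 49761\right) = 33805 \cdot 66618 = 2252021490$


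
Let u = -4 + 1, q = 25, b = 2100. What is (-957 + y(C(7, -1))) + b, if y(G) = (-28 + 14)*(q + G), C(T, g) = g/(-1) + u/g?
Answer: 737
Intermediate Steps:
u = -3
C(T, g) = -g - 3/g (C(T, g) = g/(-1) - 3/g = g*(-1) - 3/g = -g - 3/g)
y(G) = -350 - 14*G (y(G) = (-28 + 14)*(25 + G) = -14*(25 + G) = -350 - 14*G)
(-957 + y(C(7, -1))) + b = (-957 + (-350 - 14*(-1*(-1) - 3/(-1)))) + 2100 = (-957 + (-350 - 14*(1 - 3*(-1)))) + 2100 = (-957 + (-350 - 14*(1 + 3))) + 2100 = (-957 + (-350 - 14*4)) + 2100 = (-957 + (-350 - 56)) + 2100 = (-957 - 406) + 2100 = -1363 + 2100 = 737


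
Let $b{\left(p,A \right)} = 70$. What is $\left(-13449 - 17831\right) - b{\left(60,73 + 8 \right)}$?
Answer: $-31350$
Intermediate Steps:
$\left(-13449 - 17831\right) - b{\left(60,73 + 8 \right)} = \left(-13449 - 17831\right) - 70 = -31280 - 70 = -31350$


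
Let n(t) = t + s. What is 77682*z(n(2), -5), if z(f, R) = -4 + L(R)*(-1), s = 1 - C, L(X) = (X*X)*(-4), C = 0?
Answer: 7457472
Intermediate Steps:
L(X) = -4*X**2 (L(X) = X**2*(-4) = -4*X**2)
s = 1 (s = 1 - 1*0 = 1 + 0 = 1)
n(t) = 1 + t (n(t) = t + 1 = 1 + t)
z(f, R) = -4 + 4*R**2 (z(f, R) = -4 - 4*R**2*(-1) = -4 + 4*R**2)
77682*z(n(2), -5) = 77682*(-4 + 4*(-5)**2) = 77682*(-4 + 4*25) = 77682*(-4 + 100) = 77682*96 = 7457472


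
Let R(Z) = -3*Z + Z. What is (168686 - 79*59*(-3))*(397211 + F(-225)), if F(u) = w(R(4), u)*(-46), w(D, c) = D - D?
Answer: 72558136159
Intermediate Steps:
R(Z) = -2*Z
w(D, c) = 0
F(u) = 0 (F(u) = 0*(-46) = 0)
(168686 - 79*59*(-3))*(397211 + F(-225)) = (168686 - 79*59*(-3))*(397211 + 0) = (168686 - 4661*(-3))*397211 = (168686 + 13983)*397211 = 182669*397211 = 72558136159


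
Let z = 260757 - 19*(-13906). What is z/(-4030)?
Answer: -524971/4030 ≈ -130.27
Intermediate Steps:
z = 524971 (z = 260757 - 1*(-264214) = 260757 + 264214 = 524971)
z/(-4030) = 524971/(-4030) = 524971*(-1/4030) = -524971/4030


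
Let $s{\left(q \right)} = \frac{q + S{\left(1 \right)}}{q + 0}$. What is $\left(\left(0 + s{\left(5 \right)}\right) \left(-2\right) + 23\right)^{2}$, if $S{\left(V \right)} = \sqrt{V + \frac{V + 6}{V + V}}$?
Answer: $\frac{11043}{25} - \frac{126 \sqrt{2}}{5} \approx 406.08$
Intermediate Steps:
$S{\left(V \right)} = \sqrt{V + \frac{6 + V}{2 V}}$
$s{\left(q \right)} = \frac{q + \frac{3 \sqrt{2}}{2}}{q}$ ($s{\left(q \right)} = \frac{q + \frac{\sqrt{2 + 4 \cdot 1 + \frac{12}{1}}}{2}}{q + 0} = \frac{q + \frac{\sqrt{2 + 4 + 12 \cdot 1}}{2}}{q} = \frac{q + \frac{\sqrt{2 + 4 + 12}}{2}}{q} = \frac{q + \frac{\sqrt{18}}{2}}{q} = \frac{q + \frac{3 \sqrt{2}}{2}}{q}$)
$\left(\left(0 + s{\left(5 \right)}\right) \left(-2\right) + 23\right)^{2} = \left(\left(0 + \frac{5 + \frac{3 \sqrt{2}}{2}}{5}\right) \left(-2\right) + 23\right)^{2} = \left(\left(0 + \left(1 + \frac{3 \sqrt{2}}{10}\right)\right) \left(-2\right) + 23\right)^{2} = \left(\left(1 + \frac{3 \sqrt{2}}{10}\right) \left(-2\right) + 23\right)^{2} = \left(\left(-2 - \frac{3 \sqrt{2}}{5}\right) + 23\right)^{2} = \left(21 - \frac{3 \sqrt{2}}{5}\right)^{2}$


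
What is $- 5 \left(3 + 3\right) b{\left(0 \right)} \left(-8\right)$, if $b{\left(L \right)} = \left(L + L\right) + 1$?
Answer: $240$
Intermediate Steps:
$b{\left(L \right)} = 1 + 2 L$ ($b{\left(L \right)} = 2 L + 1 = 1 + 2 L$)
$- 5 \left(3 + 3\right) b{\left(0 \right)} \left(-8\right) = - 5 \left(3 + 3\right) \left(1 + 2 \cdot 0\right) \left(-8\right) = \left(-5\right) 6 \left(1 + 0\right) \left(-8\right) = \left(-30\right) 1 \left(-8\right) = \left(-30\right) \left(-8\right) = 240$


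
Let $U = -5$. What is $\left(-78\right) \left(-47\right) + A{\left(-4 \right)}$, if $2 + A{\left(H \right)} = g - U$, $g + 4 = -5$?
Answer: $3660$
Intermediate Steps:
$g = -9$ ($g = -4 - 5 = -9$)
$A{\left(H \right)} = -6$ ($A{\left(H \right)} = -2 - 4 = -6$)
$\left(-78\right) \left(-47\right) + A{\left(-4 \right)} = \left(-78\right) \left(-47\right) - 6 = 3666 - 6 = 3660$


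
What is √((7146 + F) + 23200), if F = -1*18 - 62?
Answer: √30266 ≈ 173.97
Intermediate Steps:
F = -80 (F = -18 - 62 = -80)
√((7146 + F) + 23200) = √((7146 - 80) + 23200) = √(7066 + 23200) = √30266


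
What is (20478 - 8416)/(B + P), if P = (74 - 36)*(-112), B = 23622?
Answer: 6031/9683 ≈ 0.62284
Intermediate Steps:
P = -4256 (P = 38*(-112) = -4256)
(20478 - 8416)/(B + P) = (20478 - 8416)/(23622 - 4256) = 12062/19366 = 12062*(1/19366) = 6031/9683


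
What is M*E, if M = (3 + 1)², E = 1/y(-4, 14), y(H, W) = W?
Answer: 8/7 ≈ 1.1429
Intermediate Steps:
E = 1/14 ≈ 0.071429
M = 16 (M = 4² = 16)
M*E = 16*(1/14) = 8/7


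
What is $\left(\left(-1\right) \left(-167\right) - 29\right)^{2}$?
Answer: $19044$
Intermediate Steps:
$\left(\left(-1\right) \left(-167\right) - 29\right)^{2} = \left(167 - 29\right)^{2} = 138^{2} = 19044$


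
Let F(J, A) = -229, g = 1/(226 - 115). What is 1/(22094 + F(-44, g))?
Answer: 1/21865 ≈ 4.5735e-5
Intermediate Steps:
g = 1/111 ≈ 0.0090090
1/(22094 + F(-44, g)) = 1/(22094 - 229) = 1/21865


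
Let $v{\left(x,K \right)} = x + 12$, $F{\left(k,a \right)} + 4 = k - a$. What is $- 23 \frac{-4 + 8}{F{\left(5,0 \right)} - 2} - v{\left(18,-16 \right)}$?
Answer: $62$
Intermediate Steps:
$F{\left(k,a \right)} = -4 + k - a$ ($F{\left(k,a \right)} = -4 - \left(a - k\right) = -4 + k - a$)
$v{\left(x,K \right)} = 12 + x$
$- 23 \frac{-4 + 8}{F{\left(5,0 \right)} - 2} - v{\left(18,-16 \right)} = - 23 \frac{-4 + 8}{\left(-4 + 5 - 0\right) - 2} - \left(12 + 18\right) = - 23 \frac{4}{\left(-4 + 5 + 0\right) - 2} - 30 = - 23 \frac{4}{1 - 2} - 30 = - 23 \frac{4}{-1} - 30 = - 23 \cdot 4 \left(-1\right) - 30 = \left(-23\right) \left(-4\right) - 30 = 92 - 30 = 62$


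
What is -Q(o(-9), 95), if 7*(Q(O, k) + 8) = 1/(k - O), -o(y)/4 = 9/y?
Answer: 5095/637 ≈ 7.9984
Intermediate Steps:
o(y) = -36/y
Q(O, k) = -8 + 1/(7*(k - O))
-Q(o(-9), 95) = -(-⅐ - (-288)/(-9) + 8*95)/(-36/(-9) - 1*95) = -(-⅐ - (-288)*(-1)/9 + 760)/(-36*(-⅑) - 95) = -(-⅐ - 8*4 + 760)/(4 - 95) = -(-⅐ - 32 + 760)/(-91) = -(-1)*5095/(91*7) = -1*(-5095/637) = 5095/637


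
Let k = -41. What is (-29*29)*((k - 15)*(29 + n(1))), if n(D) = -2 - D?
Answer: 1224496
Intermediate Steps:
(-29*29)*((k - 15)*(29 + n(1))) = (-29*29)*((-41 - 15)*(29 + (-2 - 1*1))) = -(-47096)*(29 + (-2 - 1)) = -(-47096)*(29 - 3) = -(-47096)*26 = -841*(-1456) = 1224496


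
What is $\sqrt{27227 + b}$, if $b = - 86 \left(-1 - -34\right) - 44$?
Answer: $3 \sqrt{2705} \approx 156.03$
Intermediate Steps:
$b = -2882$ ($b = - 86 \left(-1 + 34\right) - 44 = \left(-86\right) 33 - 44 = -2838 - 44 = -2882$)
$\sqrt{27227 + b} = \sqrt{27227 - 2882} = \sqrt{24345} = 3 \sqrt{2705}$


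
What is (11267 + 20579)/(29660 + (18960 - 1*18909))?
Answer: 31846/29711 ≈ 1.0719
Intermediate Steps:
(11267 + 20579)/(29660 + (18960 - 1*18909)) = 31846/(29660 + (18960 - 18909)) = 31846/(29660 + 51) = 31846/29711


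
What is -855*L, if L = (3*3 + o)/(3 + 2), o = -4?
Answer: -855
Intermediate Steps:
L = 1 (L = (3*3 - 4)/(3 + 2) = (9 - 4)/5 = 5*(1/5) = 1)
-855*L = -855*1 = -855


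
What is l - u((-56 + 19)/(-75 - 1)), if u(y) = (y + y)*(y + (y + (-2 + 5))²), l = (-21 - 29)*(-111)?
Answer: 1215456031/219488 ≈ 5537.7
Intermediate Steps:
l = 5550 (l = -50*(-111) = 5550)
u(y) = 2*y*(y + (3 + y)²) (u(y) = (2*y)*(y + (y + 3)²) = (2*y)*(y + (3 + y)²) = 2*y*(y + (3 + y)²))
l - u((-56 + 19)/(-75 - 1)) = 5550 - 2*(-56 + 19)/(-75 - 1)*((-56 + 19)/(-75 - 1) + (3 + (-56 + 19)/(-75 - 1))²) = 5550 - 2*(-37/(-76))*(-37/(-76) + (3 - 37/(-76))²) = 5550 - 2*(-37*(-1/76))*(-37*(-1/76) + (3 - 37*(-1/76))²) = 5550 - 2*37*(37/76 + (3 + 37/76)²)/76 = 5550 - 2*37*(37/76 + (265/76)²)/76 = 5550 - 2*37*(37/76 + 70225/5776)/76 = 5550 - 2*37*73037/(76*5776) = 5550 - 1*2702369/219488 = 5550 - 2702369/219488 = 1215456031/219488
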